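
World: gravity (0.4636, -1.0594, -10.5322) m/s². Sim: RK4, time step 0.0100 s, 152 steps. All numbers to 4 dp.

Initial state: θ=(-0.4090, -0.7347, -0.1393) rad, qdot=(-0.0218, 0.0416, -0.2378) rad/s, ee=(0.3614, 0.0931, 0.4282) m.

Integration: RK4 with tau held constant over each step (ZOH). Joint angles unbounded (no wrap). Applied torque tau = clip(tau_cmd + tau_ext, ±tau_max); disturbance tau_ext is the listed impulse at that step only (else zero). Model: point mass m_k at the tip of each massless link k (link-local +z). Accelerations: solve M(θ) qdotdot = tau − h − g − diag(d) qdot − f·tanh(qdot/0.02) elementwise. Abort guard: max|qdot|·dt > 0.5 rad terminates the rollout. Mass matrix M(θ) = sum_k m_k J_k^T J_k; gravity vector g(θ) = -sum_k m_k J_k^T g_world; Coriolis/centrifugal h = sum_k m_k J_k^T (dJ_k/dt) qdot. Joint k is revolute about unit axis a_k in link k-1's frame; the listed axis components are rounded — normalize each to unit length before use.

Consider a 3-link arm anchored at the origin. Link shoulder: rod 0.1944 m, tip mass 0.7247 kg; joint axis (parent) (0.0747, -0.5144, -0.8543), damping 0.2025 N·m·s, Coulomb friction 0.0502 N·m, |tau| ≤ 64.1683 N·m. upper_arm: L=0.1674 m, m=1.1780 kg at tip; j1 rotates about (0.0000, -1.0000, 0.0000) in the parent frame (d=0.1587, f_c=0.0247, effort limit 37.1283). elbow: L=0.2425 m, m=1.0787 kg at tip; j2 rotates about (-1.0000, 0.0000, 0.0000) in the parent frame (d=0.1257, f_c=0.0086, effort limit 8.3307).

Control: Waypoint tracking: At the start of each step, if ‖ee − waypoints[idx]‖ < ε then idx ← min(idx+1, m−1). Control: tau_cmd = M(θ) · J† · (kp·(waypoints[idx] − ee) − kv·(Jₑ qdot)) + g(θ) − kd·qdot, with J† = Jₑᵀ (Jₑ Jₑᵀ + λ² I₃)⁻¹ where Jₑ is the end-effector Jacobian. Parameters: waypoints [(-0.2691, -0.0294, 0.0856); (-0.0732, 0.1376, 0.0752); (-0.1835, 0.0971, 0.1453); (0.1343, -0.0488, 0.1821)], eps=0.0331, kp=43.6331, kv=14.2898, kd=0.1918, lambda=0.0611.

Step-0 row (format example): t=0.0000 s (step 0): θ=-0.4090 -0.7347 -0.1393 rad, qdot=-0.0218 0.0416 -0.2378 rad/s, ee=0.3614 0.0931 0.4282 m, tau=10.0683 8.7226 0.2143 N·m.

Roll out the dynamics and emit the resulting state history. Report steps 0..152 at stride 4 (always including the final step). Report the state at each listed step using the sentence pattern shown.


t=0.0400 s (step 4): θ=-0.3375 -0.7766 -0.0716 rad, qdot=3.0043 -1.6701 2.9070 rad/s, ee=0.3568 0.0880 0.4290 m, tau=7.9597 7.7157 0.0193 N·m.
t=0.0800 s (step 8): θ=-0.1902 -0.8522 0.0697 rad, qdot=4.2501 -2.0379 4.0512 rad/s, ee=0.3444 0.0764 0.4312 m, tau=6.6215 6.8898 0.2723 N·m.
t=0.1200 s (step 12): θ=-0.0044 -0.9355 0.2460 rad, qdot=4.9724 -2.0904 4.6962 rad/s, ee=0.3248 0.0604 0.4326 m, tau=5.2731 6.1829 0.4881 N·m.
t=0.1600 s (step 16): θ=0.2024 -1.0173 0.4394 rad, qdot=5.3205 -1.9830 4.9164 rad/s, ee=0.2984 0.0424 0.4316 m, tau=3.9527 5.5271 0.5741 N·m.
t=0.2000 s (step 20): θ=0.4178 -1.0934 0.6348 rad, qdot=5.4267 -1.8226 4.8154 rad/s, ee=0.2666 0.0247 0.4279 m, tau=2.8560 4.9324 0.5078 N·m.
t=0.2400 s (step 24): θ=0.6347 -1.1632 0.8219 rad, qdot=5.4133 -1.6753 4.5204 rad/s, ee=0.2312 0.0087 0.4214 m, tau=2.0139 4.3961 0.3309 N·m.
t=0.2800 s (step 28): θ=0.8501 -1.2279 0.9948 rad, qdot=5.3553 -1.5671 4.1169 rad/s, ee=0.1941 -0.0047 0.4127 m, tau=1.3630 3.9080 0.1049 N·m.
t=0.3200 s (step 32): θ=1.0629 -1.2892 1.1502 rad, qdot=5.2877 -1.5043 3.6518 rad/s, ee=0.1566 -0.0153 0.4022 m, tau=0.8355 3.4615 -0.1202 N·m.
t=0.3600 s (step 36): θ=1.2731 -1.3488 1.2863 rad, qdot=5.2207 -1.4846 3.1509 rad/s, ee=0.1199 -0.0231 0.3907 m, tau=0.3848 3.0540 -0.3119 N·m.
t=0.4000 s (step 40): θ=1.4805 -1.4085 1.4020 rad, qdot=5.1490 -1.5022 2.6305 rad/s, ee=0.0845 -0.0286 0.3786 m, tau=-0.0163 2.6842 -0.4520 N·m.
t=0.4400 s (step 44): θ=1.6847 -1.4695 1.4966 rad, qdot=5.0581 -1.5491 2.1037 rad/s, ee=0.0510 -0.0321 0.3665 m, tau=-0.3828 2.3533 -0.5303 N·m.
t=0.4800 s (step 48): θ=1.8846 -1.5327 1.5703 rad, qdot=4.9295 -1.6153 1.5832 rad/s, ee=0.0194 -0.0341 0.3544 m, tau=-0.7204 2.0651 -0.5417 N·m.
t=0.5200 s (step 52): θ=2.0783 -1.5988 1.6235 rad, qdot=4.7459 -1.6883 1.0830 rad/s, ee=-0.0103 -0.0350 0.3425 m, tau=-1.0264 1.8264 -0.4846 N·m.
t=0.5600 s (step 56): θ=2.2633 -1.6677 1.6574 rad, qdot=4.4967 -1.7526 0.6181 rad/s, ee=-0.0383 -0.0351 0.3307 m, tau=-1.2919 1.6441 -0.3614 N·m.
t=0.6000 s (step 60): θ=2.4371 -1.7387 1.6737 rad, qdot=4.1825 -1.7917 0.2034 rad/s, ee=-0.0645 -0.0347 0.3188 m, tau=-1.5054 1.5202 -0.1800 N·m.
t=0.6400 s (step 64): θ=2.5972 -1.8105 1.6746 rad, qdot=3.8174 -1.7917 -0.1438 rad/s, ee=-0.0891 -0.0342 0.3065 m, tau=-1.6593 1.4483 0.0415 N·m.
t=0.6800 s (step 68): θ=2.7421 -1.8814 1.6632 rad, qdot=3.4216 -1.7438 -0.4204 rad/s, ee=-0.1118 -0.0334 0.2938 m, tau=-1.7543 1.4139 0.2887 N·m.
t=0.7200 s (step 72): θ=2.8708 -1.9494 1.6420 rad, qdot=3.0167 -1.6477 -0.6303 rad/s, ee=-0.1324 -0.0327 0.2805 m, tau=-1.7993 1.4000 0.5487 N·m.
t=0.7600 s (step 76): θ=2.9836 -2.0127 1.6137 rad, qdot=2.6233 -1.5122 -0.7763 rad/s, ee=-0.1510 -0.0321 0.2669 m, tau=-1.8079 1.3917 0.8042 N·m.
t=0.8000 s (step 80): θ=3.0811 -2.0701 1.5807 rad, qdot=2.2561 -1.3514 -0.8663 rad/s, ee=-0.1674 -0.0316 0.2532 m, tau=-1.7937 1.3789 1.0432 N·m.
t=0.8400 s (step 84): θ=3.1646 -2.1207 1.5450 rad, qdot=1.9241 -1.1802 -0.9104 rad/s, ee=-0.1817 -0.0313 0.2396 m, tau=-1.7680 1.3573 1.2584 N·m.
t=0.8800 s (step 88): θ=3.2356 -2.1645 1.5084 rad, qdot=1.6311 -1.0116 -0.9189 rad/s, ee=-0.1942 -0.0311 0.2265 m, tau=-1.7386 1.3272 1.4469 N·m.
t=0.9200 s (step 92): θ=3.2956 -2.2018 1.4719 rad, qdot=1.3772 -0.8546 -0.9016 rad/s, ee=-0.2049 -0.0309 0.2140 m, tau=-1.7104 1.2908 1.6089 N·m.
t=0.9600 s (step 96): θ=3.3463 -2.2332 1.4366 rad, qdot=1.1603 -0.7145 -0.8663 rad/s, ee=-0.2141 -0.0308 0.2022 m, tau=-1.6857 1.2513 1.7464 N·m.
t=1.0000 s (step 100): θ=3.3889 -2.2593 1.4028 rad, qdot=0.9768 -0.5933 -0.8196 rad/s, ee=-0.2220 -0.0307 0.1913 m, tau=-1.6653 1.2113 1.8621 N·m.
t=1.0400 s (step 104): θ=3.4248 -2.2809 1.3711 rad, qdot=0.8226 -0.4908 -0.7665 rad/s, ee=-0.2288 -0.0307 0.1812 m, tau=-1.6490 1.1730 1.9592 N·m.
t=1.0800 s (step 108): θ=3.4551 -2.2988 1.3416 rad, qdot=0.6937 -0.4054 -0.7105 rad/s, ee=-0.2345 -0.0306 0.1719 m, tau=-1.6362 1.1376 2.0406 N·m.
t=1.1200 s (step 112): θ=3.4806 -2.3136 1.3143 rad, qdot=0.5860 -0.3351 -0.6541 rad/s, ee=-0.2395 -0.0305 0.1635 m, tau=-1.6261 1.1058 2.1089 N·m.
t=1.1600 s (step 116): θ=3.5022 -2.3258 1.2893 rad, qdot=0.4961 -0.2777 -0.5991 rad/s, ee=-0.2437 -0.0304 0.1558 m, tau=-1.6182 1.0778 2.1664 N·m.
t=1.2000 s (step 120): θ=3.5205 -2.3359 1.2664 rad, qdot=0.4210 -0.2308 -0.5465 rad/s, ee=-0.2474 -0.0304 0.1489 m, tau=-1.6119 1.0535 2.2149 N·m.
t=1.2400 s (step 124): θ=3.5361 -2.3444 1.2455 rad, qdot=0.3580 -0.1926 -0.4970 rad/s, ee=-0.2505 -0.0303 0.1427 m, tau=-1.6067 1.0327 2.2560 N·m.
t=1.2800 s (step 128): θ=3.5493 -2.3514 1.2266 rad, qdot=0.3052 -0.1615 -0.4509 rad/s, ee=-0.2533 -0.0302 0.1370 m, tau=-1.6024 1.0150 2.2910 N·m.
t=1.3200 s (step 132): θ=3.5606 -2.3574 1.2094 rad, qdot=0.2607 -0.1361 -0.4083 rad/s, ee=-0.2556 -0.0301 0.1319 m, tau=-1.5988 1.0000 2.3209 N·m.
t=1.3600 s (step 136): θ=3.5703 -2.3624 1.1939 rad, qdot=0.2231 -0.1153 -0.3693 rad/s, ee=-0.2576 -0.0301 0.1274 m, tau=-1.5956 0.9873 2.3465 N·m.
t=1.4000 s (step 140): θ=3.5785 -2.3666 1.1798 rad, qdot=0.1913 -0.0981 -0.3336 rad/s, ee=-0.2594 -0.0300 0.1233 m, tau=-1.5928 0.9766 2.3685 N·m.
t=1.4400 s (step 144): θ=3.5856 -2.3703 1.1671 rad, qdot=0.1643 -0.0839 -0.3011 rad/s, ee=-0.2609 -0.0300 0.1196 m, tau=-1.5904 0.9676 2.3876 N·m.
t=1.4800 s (step 148): θ=3.5944 -2.3753 1.1578 rad, qdot=0.6743 -0.4392 0.1473 rad/s, ee=-0.2620 -0.0297 0.1163 m, tau=0.1846 0.3877 3.3393 N·m.
t=1.5200 s (step 152): θ=3.6492 -2.4118 1.1846 rad, qdot=1.8827 -1.2618 1.0301 rad/s, ee=-0.2582 -0.0244 0.1138 m.


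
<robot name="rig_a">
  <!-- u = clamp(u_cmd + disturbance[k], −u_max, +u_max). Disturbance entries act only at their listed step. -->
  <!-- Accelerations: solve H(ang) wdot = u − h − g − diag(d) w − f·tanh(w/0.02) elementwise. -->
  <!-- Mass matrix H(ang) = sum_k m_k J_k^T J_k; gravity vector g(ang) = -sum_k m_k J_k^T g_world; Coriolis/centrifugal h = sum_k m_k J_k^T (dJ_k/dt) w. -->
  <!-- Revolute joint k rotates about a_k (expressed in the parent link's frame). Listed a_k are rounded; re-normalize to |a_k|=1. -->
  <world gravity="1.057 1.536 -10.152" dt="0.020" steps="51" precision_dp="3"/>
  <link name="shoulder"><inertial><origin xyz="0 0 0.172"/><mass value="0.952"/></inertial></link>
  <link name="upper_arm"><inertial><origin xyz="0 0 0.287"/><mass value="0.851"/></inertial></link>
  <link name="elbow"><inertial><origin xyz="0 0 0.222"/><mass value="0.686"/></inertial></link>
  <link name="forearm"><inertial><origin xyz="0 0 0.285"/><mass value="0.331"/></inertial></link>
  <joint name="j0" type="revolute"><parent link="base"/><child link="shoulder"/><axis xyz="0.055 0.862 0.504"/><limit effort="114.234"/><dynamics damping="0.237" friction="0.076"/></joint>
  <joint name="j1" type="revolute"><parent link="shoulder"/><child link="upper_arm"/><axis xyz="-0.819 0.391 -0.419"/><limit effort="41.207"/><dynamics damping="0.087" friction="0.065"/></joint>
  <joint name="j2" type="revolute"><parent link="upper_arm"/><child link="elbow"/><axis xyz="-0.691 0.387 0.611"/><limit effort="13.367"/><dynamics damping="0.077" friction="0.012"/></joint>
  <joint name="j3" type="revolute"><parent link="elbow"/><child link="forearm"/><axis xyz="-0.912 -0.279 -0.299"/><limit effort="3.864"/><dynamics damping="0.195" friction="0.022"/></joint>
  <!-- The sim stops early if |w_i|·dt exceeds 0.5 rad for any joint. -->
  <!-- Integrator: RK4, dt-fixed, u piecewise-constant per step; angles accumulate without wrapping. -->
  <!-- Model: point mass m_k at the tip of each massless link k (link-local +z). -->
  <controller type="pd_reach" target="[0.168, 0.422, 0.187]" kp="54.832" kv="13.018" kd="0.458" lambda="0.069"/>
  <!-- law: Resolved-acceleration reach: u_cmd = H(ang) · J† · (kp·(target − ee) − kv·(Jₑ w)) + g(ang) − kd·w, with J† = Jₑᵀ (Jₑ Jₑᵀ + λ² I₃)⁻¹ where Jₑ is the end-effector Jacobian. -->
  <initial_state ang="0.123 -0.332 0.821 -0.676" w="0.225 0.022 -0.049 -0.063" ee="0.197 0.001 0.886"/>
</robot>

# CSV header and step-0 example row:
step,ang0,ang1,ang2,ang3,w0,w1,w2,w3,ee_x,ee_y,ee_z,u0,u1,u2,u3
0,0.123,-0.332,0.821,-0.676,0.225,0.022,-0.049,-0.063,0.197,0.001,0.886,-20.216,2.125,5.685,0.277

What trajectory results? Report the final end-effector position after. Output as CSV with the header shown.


step,ang0,ang1,ang2,ang3,w0,w1,w2,w3,ee_x,ee_y,ee_z,u0,u1,u2,u3
1,0.120,-0.336,0.846,-0.711,-0.514,-0.372,2.464,-3.233,0.200,0.006,0.880,-15.760,1.114,2.889,1.580
2,0.105,-0.342,0.900,-0.775,-0.987,-0.186,2.915,-3.147,0.198,0.018,0.869,-10.393,0.652,1.600,0.994
3,0.082,-0.343,0.960,-0.835,-1.289,-0.003,3.104,-2.899,0.190,0.035,0.858,-6.204,0.408,0.690,0.514
4,0.055,-0.342,1.024,-0.891,-1.457,0.128,3.218,-2.640,0.178,0.056,0.846,-3.067,0.303,-0.013,0.180
5,0.025,-0.339,1.088,-0.941,-1.530,0.235,3.268,-2.384,0.164,0.078,0.833,-0.800,0.268,-0.556,-0.043
6,-0.006,-0.333,1.154,-0.986,-1.537,0.327,3.279,-2.144,0.150,0.101,0.819,0.788,0.256,-0.986,-0.181
7,-0.036,-0.326,1.219,-1.027,-1.499,0.411,3.264,-1.922,0.136,0.125,0.803,1.863,0.235,-1.336,-0.257
8,-0.065,-0.317,1.284,-1.063,-1.432,0.494,3.228,-1.715,0.123,0.149,0.786,2.560,0.191,-1.627,-0.292
9,-0.093,-0.306,1.348,-1.095,-1.350,0.580,3.174,-1.524,0.112,0.172,0.767,2.979,0.115,-1.872,-0.299
10,-0.119,-0.293,1.411,-1.124,-1.260,0.669,3.106,-1.344,0.102,0.195,0.748,3.197,0.006,-2.081,-0.289
11,-0.143,-0.279,1.472,-1.149,-1.171,0.762,3.022,-1.176,0.095,0.216,0.727,3.273,-0.134,-2.258,-0.269
12,-0.166,-0.263,1.531,-1.171,-1.086,0.859,2.926,-1.017,0.088,0.237,0.705,3.248,-0.302,-2.406,-0.245
13,-0.187,-0.245,1.589,-1.189,-1.009,0.957,2.818,-0.869,0.084,0.256,0.683,3.156,-0.492,-2.528,-0.219
14,-0.206,-0.225,1.644,-1.205,-0.943,1.053,2.699,-0.730,0.081,0.275,0.660,3.022,-0.700,-2.626,-0.193
15,-0.225,-0.203,1.696,-1.219,-0.887,1.146,2.573,-0.600,0.080,0.292,0.636,2.867,-0.921,-2.700,-0.169
16,-0.242,-0.179,1.747,-1.229,-0.843,1.233,2.441,-0.481,0.080,0.307,0.613,2.705,-1.149,-2.754,-0.148
17,-0.259,-0.153,1.794,-1.238,-0.810,1.311,2.305,-0.371,0.081,0.321,0.590,2.549,-1.381,-2.790,-0.131
18,-0.274,-0.126,1.839,-1.244,-0.785,1.377,2.168,-0.270,0.083,0.334,0.567,2.408,-1.611,-2.809,-0.116
19,-0.290,-0.098,1.881,-1.249,-0.767,1.430,2.032,-0.179,0.085,0.345,0.544,2.289,-1.834,-2.814,-0.103
20,-0.305,-0.069,1.920,-1.252,-0.754,1.468,1.899,-0.098,0.089,0.354,0.522,2.195,-2.045,-2.807,-0.094
21,-0.320,-0.040,1.957,-1.253,-0.743,1.491,1.771,-0.026,0.093,0.363,0.500,2.128,-2.241,-2.791,-0.086
22,-0.335,-0.010,1.991,-1.253,-0.731,1.496,1.651,0.019,0.097,0.370,0.479,2.088,-2.417,-2.769,-0.067
23,-0.349,0.020,2.023,-1.252,-0.715,1.485,1.537,0.052,0.101,0.376,0.459,2.072,-2.571,-2.740,-0.046
24,-0.363,0.049,2.053,-1.251,-0.693,1.461,1.428,0.091,0.106,0.381,0.440,2.073,-2.701,-2.705,-0.036
25,-0.377,0.078,2.080,-1.249,-0.662,1.423,1.324,0.125,0.110,0.384,0.422,2.083,-2.806,-2.666,-0.030
26,-0.390,0.106,2.106,-1.246,-0.623,1.374,1.226,0.153,0.115,0.387,0.405,2.097,-2.889,-2.622,-0.026
27,-0.402,0.133,2.129,-1.242,-0.573,1.315,1.132,0.174,0.120,0.389,0.389,2.110,-2.950,-2.574,-0.023
28,-0.413,0.159,2.151,-1.239,-0.515,1.249,1.043,0.187,0.124,0.391,0.374,2.116,-2.993,-2.523,-0.021
29,-0.422,0.183,2.171,-1.235,-0.449,1.178,0.957,0.195,0.128,0.392,0.360,2.112,-3.022,-2.470,-0.019
30,-0.431,0.206,2.189,-1.231,-0.376,1.103,0.875,0.199,0.132,0.392,0.347,2.097,-3.039,-2.414,-0.019
31,-0.437,0.227,2.206,-1.227,-0.298,1.028,0.797,0.198,0.136,0.393,0.335,2.069,-3.049,-2.358,-0.019
32,-0.443,0.247,2.221,-1.223,-0.218,0.954,0.722,0.195,0.139,0.393,0.323,2.028,-3.056,-2.300,-0.020
33,-0.446,0.265,2.235,-1.219,-0.137,0.881,0.651,0.190,0.142,0.393,0.313,1.975,-3.061,-2.243,-0.022
34,-0.448,0.282,2.247,-1.216,-0.057,0.811,0.584,0.184,0.145,0.393,0.304,1.911,-3.068,-2.185,-0.025
35,-0.448,0.298,2.258,-1.212,0.015,0.747,0.520,0.179,0.148,0.392,0.295,1.840,-3.079,-2.128,-0.029
36,-0.448,0.312,2.268,-1.208,0.067,0.692,0.459,0.180,0.150,0.392,0.287,1.767,-3.100,-2.068,-0.036
37,-0.446,0.325,2.277,-1.205,0.114,0.640,0.404,0.175,0.153,0.392,0.279,1.693,-3.123,-2.013,-0.041
38,-0.443,0.338,2.284,-1.201,0.158,0.590,0.356,0.169,0.155,0.392,0.272,1.617,-3.146,-1.963,-0.045
39,-0.440,0.349,2.291,-1.198,0.198,0.543,0.312,0.163,0.157,0.392,0.266,1.539,-3.171,-1.916,-0.048
40,-0.435,0.359,2.297,-1.195,0.233,0.500,0.274,0.157,0.159,0.392,0.260,1.460,-3.198,-1.872,-0.052
41,-0.430,0.369,2.302,-1.192,0.263,0.459,0.239,0.151,0.160,0.392,0.255,1.382,-3.227,-1.831,-0.055
42,-0.425,0.378,2.307,-1.189,0.289,0.421,0.208,0.146,0.162,0.392,0.250,1.304,-3.257,-1.793,-0.058
43,-0.419,0.386,2.310,-1.186,0.310,0.386,0.180,0.140,0.163,0.393,0.245,1.228,-3.288,-1.757,-0.061
44,-0.412,0.393,2.314,-1.183,0.326,0.354,0.155,0.135,0.164,0.393,0.241,1.154,-3.321,-1.723,-0.064
45,-0.406,0.400,2.317,-1.181,0.339,0.324,0.133,0.130,0.165,0.393,0.237,1.082,-3.354,-1.690,-0.066
46,-0.399,0.406,2.319,-1.178,0.348,0.297,0.114,0.125,0.166,0.394,0.233,1.013,-3.387,-1.660,-0.068
47,-0.392,0.412,2.321,-1.176,0.353,0.272,0.096,0.120,0.167,0.394,0.230,0.946,-3.420,-1.632,-0.070
48,-0.385,0.417,2.323,-1.173,0.356,0.249,0.081,0.115,0.168,0.395,0.226,0.883,-3.453,-1.605,-0.071
49,-0.378,0.422,2.325,-1.171,0.356,0.227,0.068,0.111,0.169,0.395,0.223,0.823,-3.485,-1.579,-0.072
50,-0.371,0.426,2.326,-1.169,0.353,0.208,0.057,0.107,0.169,0.396,0.221,0.766,-3.516,-1.556,-0.073
51,-0.364,0.430,2.327,-1.167,0.349,0.189,0.046,0.103,0.170,0.396,0.218,,,,
# final ee position (m): 0.170 0.396 0.218


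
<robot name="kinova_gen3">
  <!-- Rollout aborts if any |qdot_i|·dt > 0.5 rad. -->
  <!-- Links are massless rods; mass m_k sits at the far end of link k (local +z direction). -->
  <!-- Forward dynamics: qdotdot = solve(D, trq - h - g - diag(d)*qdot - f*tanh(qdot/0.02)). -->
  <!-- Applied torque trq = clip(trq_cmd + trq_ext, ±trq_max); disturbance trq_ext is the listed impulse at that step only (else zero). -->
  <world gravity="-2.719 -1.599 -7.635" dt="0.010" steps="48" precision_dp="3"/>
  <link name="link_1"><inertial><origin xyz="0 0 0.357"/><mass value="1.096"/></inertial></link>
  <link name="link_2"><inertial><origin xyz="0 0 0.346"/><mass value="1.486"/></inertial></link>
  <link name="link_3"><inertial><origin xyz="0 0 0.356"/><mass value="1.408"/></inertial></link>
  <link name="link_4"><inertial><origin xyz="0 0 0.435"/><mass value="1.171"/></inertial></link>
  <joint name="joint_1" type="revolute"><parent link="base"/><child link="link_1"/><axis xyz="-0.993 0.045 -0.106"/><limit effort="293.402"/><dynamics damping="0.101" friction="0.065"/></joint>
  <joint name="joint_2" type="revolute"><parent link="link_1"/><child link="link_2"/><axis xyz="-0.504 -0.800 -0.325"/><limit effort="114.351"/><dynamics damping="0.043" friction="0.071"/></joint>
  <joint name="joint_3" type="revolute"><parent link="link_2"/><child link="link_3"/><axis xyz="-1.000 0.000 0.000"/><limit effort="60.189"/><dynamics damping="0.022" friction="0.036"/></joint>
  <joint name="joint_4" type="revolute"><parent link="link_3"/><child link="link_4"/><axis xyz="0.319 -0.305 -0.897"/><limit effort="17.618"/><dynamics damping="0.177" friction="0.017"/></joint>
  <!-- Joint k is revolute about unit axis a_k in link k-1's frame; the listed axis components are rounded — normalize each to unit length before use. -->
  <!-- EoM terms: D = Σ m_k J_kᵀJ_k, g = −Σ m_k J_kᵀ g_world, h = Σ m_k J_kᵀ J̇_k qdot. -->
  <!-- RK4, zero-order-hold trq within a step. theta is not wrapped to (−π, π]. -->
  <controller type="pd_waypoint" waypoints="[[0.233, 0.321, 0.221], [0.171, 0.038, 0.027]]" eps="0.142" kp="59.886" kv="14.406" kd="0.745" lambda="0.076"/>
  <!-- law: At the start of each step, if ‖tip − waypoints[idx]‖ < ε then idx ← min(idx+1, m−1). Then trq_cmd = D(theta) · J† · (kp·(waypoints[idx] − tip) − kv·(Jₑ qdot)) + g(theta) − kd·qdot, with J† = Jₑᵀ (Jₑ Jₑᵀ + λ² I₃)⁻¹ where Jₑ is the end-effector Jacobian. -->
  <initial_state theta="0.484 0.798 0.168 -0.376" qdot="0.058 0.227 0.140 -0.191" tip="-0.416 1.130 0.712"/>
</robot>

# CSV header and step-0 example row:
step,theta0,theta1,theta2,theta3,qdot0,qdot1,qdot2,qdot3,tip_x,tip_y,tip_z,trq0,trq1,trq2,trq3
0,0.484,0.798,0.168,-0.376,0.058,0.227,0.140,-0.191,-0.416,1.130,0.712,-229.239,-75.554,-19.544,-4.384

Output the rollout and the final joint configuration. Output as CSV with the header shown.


step,theta0,theta1,theta2,theta3,qdot0,qdot1,qdot2,qdot3,tip_x,tip_y,tip_z,trq0,trq1,trq2,trq3
1,0.475,0.805,0.181,-0.381,-1.891,1.206,2.534,-0.743,-0.414,1.129,0.707,-196.173,-66.837,-17.949,-3.505
2,0.448,0.822,0.216,-0.390,-3.501,2.103,4.378,-1.027,-0.409,1.124,0.701,-157.408,-55.195,-13.644,-3.087
3,0.407,0.847,0.266,-0.401,-4.757,2.958,5.600,-1.132,-0.401,1.115,0.694,-117.526,-42.199,-8.137,-2.895
4,0.354,0.880,0.326,-0.412,-5.689,3.794,6.225,-1.127,-0.390,1.102,0.686,-80.632,-29.344,-2.695,-2.763
5,0.294,0.922,0.389,-0.423,-6.355,4.629,6.348,-1.053,-0.377,1.085,0.679,-48.966,-17.600,1.917,-2.600
6,0.228,0.973,0.451,-0.433,-6.825,5.479,6.083,-0.933,-0.361,1.064,0.672,-23.020,-7.371,5.413,-2.372
7,0.158,1.032,0.509,-0.441,-7.159,6.356,5.528,-0.788,-0.343,1.041,0.666,-2.285,1.316,7.814,-2.065
8,0.085,1.100,0.561,-0.448,-7.407,7.263,4.751,-0.643,-0.323,1.017,0.661,14.090,8.616,9.290,-1.677
9,0.010,1.177,0.604,-0.454,-7.598,8.192,3.797,-0.525,-0.302,0.991,0.657,26.912,14.725,10.051,-1.209
10,-0.066,1.264,0.636,-0.458,-7.748,9.117,2.699,-0.462,-0.281,0.965,0.655,36.745,19.785,10.296,-0.668
11,-0.144,1.359,0.657,-0.463,-7.863,9.996,1.489,-0.473,-0.259,0.939,0.654,43.814,23.810,10.176,-0.070
12,-0.223,1.463,0.666,-0.468,-7.941,10.775,0.206,-0.565,-0.236,0.913,0.655,48.009,26.657,9.788,0.555
13,-0.303,1.574,0.662,-0.474,-7.977,11.394,-1.091,-0.703,-0.214,0.889,0.656,49.044,28.068,9.175,1.143
14,-0.383,1.691,0.644,-0.481,-7.970,11.811,-2.346,-0.859,-0.193,0.866,0.658,46.790,27.819,8.378,1.644
15,-0.462,1.810,0.615,-0.490,-7.925,12.004,-3.495,-0.956,-0.172,0.844,0.659,41.533,25.868,7.464,1.982
16,-0.541,1.930,0.575,-0.499,-7.852,11.981,-4.493,-0.936,-0.152,0.824,0.659,34.054,22.406,6.526,2.112
17,-0.619,2.049,0.526,-0.508,-7.763,11.773,-5.318,-0.776,-0.133,0.806,0.658,25.459,17.793,5.639,2.034
18,-0.697,2.165,0.469,-0.514,-7.670,11.422,-5.967,-0.494,-0.114,0.790,0.655,16.891,12.452,4.838,1.788
19,-0.773,2.277,0.407,-0.518,-7.578,10.972,-6.453,-0.135,-0.095,0.775,0.650,9.285,6.789,4.111,1.438
20,-0.848,2.384,0.340,-0.517,-7.488,10.459,-6.798,0.231,-0.077,0.761,0.644,3.248,1.157,3.423,1.062
21,-0.923,2.486,0.271,-0.514,-7.398,9.912,-7.012,0.585,-0.058,0.748,0.636,-1.030,-4.138,2.766,0.687
22,-0.996,2.582,0.200,-0.506,-7.303,9.352,-7.111,0.908,-0.039,0.735,0.627,-3.658,-8.876,2.142,0.338
23,-1.069,2.673,0.129,-0.496,-7.200,8.799,-7.114,1.168,-0.021,0.723,0.616,-4.911,-12.917,1.556,0.044
24,-1.140,2.758,0.058,-0.484,-7.088,8.267,-7.040,1.363,-0.003,0.711,0.605,-5.152,-16.199,1.024,-0.189
25,-1.210,2.839,-0.011,-0.470,-6.966,7.764,-6.905,1.495,0.015,0.698,0.594,-4.728,-18.724,0.562,-0.365
26,-1.279,2.914,-0.079,-0.454,-6.836,7.296,-6.726,1.573,0.033,0.686,0.582,-3.927,-20.541,0.177,-0.491
27,-1.347,2.985,-0.146,-0.439,-6.701,6.867,-6.516,1.606,0.050,0.674,0.571,-2.960,-21.727,-0.125,-0.576
28,-1.413,3.051,-0.210,-0.423,-6.563,6.477,-6.288,1.606,0.066,0.662,0.560,-1.974,-22.373,-0.346,-0.630
29,-1.478,3.114,-0.271,-0.407,-6.425,6.124,-6.051,1.579,0.082,0.650,0.549,-1.057,-22.570,-0.490,-0.659
30,-1.542,3.174,-0.331,-0.391,-6.288,5.808,-5.814,1.533,0.097,0.638,0.538,-0.261,-22.406,-0.564,-0.672
31,-1.604,3.230,-0.388,-0.376,-6.155,5.525,-5.581,1.474,0.112,0.626,0.528,0.393,-21.961,-0.574,-0.673
32,-1.665,3.284,-0.442,-0.362,-6.028,5.274,-5.358,1.406,0.125,0.615,0.518,0.898,-21.304,-0.528,-0.667
33,-1.725,3.336,-0.495,-0.348,-5.906,5.051,-5.146,1.332,0.138,0.604,0.508,1.259,-20.491,-0.435,-0.656
34,-1.783,3.386,-0.545,-0.335,-5.791,4.854,-4.947,1.255,0.150,0.593,0.499,1.486,-19.573,-0.302,-0.644
35,-1.840,3.433,-0.594,-0.323,-5.683,4.682,-4.762,1.176,0.161,0.583,0.491,1.591,-18.587,-0.136,-0.631
36,-1.897,3.479,-0.641,-0.312,-5.583,4.532,-4.592,1.096,0.171,0.573,0.482,1.587,-17.564,0.056,-0.619
37,-1.952,3.524,-0.686,-0.301,-5.491,4.403,-4.437,1.017,0.181,0.564,0.474,1.486,-16.530,0.266,-0.609
38,-2.007,3.567,-0.730,-0.291,-5.407,4.294,-4.297,0.938,0.190,0.555,0.467,1.300,-15.501,0.490,-0.601
39,-2.060,3.610,-0.772,-0.282,-5.331,4.203,-4.170,0.861,0.198,0.547,0.460,1.037,-14.491,0.722,-0.595
40,-2.113,3.652,-0.813,-0.274,-5.264,4.129,-4.057,0.784,0.206,0.539,0.453,0.704,-13.509,0.956,-0.590
41,-2.166,3.693,-0.853,-0.267,-5.206,4.073,-3.957,0.709,0.213,0.532,0.446,0.309,-12.562,1.188,-0.588
42,-2.217,3.733,-0.892,-0.260,-5.157,4.033,-3.869,0.634,0.219,0.525,0.440,-0.145,-11.654,1.413,-0.586
43,-2.269,3.773,-0.930,-0.254,-5.117,4.010,-3.792,0.560,0.225,0.519,0.434,-0.654,-10.788,1.629,-0.586
44,-2.320,3.813,-0.968,-0.248,-5.086,4.003,-3.727,0.487,0.231,0.513,0.428,-1.217,-9.968,1.830,-0.585
45,-2.371,3.853,-1.005,-0.244,-5.065,4.012,-3.672,0.414,0.236,0.507,0.422,-1.830,-9.196,2.013,-0.584
46,-2.421,3.894,-1.042,-0.240,-5.052,4.037,-3.627,0.340,0.241,0.503,0.417,-2.494,-8.481,2.174,-0.581
47,-2.472,3.934,-1.078,-0.237,-5.049,4.079,-3.591,0.264,0.246,0.498,0.411,-3.203,-7.836,2.309,-0.576
48,-2.522,3.975,-1.113,-0.235,-5.052,4.138,-3.562,0.187,0.250,0.494,0.406,,,,
# final theta (rad): -2.522 3.975 -1.113 -0.235


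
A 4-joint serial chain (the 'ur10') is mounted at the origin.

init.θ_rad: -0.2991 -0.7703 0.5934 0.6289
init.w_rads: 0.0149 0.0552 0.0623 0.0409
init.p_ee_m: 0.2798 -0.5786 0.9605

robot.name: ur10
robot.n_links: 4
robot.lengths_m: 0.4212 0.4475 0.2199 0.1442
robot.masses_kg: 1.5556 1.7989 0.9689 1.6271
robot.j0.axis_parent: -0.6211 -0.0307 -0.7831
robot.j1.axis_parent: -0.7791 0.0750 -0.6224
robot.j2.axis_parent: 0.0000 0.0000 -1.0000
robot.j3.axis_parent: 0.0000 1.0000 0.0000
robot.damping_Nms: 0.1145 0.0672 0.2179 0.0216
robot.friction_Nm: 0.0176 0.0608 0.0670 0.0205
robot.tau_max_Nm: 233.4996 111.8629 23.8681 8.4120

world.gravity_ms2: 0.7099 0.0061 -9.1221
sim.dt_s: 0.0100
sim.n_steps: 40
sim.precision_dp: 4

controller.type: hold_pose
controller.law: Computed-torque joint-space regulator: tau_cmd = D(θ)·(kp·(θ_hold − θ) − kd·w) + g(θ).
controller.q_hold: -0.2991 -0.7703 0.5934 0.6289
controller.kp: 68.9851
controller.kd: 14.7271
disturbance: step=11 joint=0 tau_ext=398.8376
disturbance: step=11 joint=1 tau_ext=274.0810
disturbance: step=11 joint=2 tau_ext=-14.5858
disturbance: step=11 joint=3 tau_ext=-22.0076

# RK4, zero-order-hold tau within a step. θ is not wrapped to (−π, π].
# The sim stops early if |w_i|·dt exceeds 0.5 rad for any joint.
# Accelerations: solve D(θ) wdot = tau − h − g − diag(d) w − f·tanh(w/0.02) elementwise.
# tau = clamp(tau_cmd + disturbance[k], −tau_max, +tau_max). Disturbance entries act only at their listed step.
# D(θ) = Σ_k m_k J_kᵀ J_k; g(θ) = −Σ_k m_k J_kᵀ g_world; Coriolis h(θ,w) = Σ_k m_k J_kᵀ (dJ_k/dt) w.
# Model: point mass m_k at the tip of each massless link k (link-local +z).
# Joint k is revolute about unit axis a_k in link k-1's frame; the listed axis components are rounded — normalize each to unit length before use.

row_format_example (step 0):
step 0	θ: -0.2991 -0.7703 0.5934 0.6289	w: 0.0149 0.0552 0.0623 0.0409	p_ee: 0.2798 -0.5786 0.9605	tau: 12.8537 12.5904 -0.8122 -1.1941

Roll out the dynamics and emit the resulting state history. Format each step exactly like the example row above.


step 1	θ: -0.2989 -0.7699 0.5936 0.6292	w: 0.0173 0.0376 0.0196 0.0229	p_ee: 0.2796 -0.5784 0.9607	tau: 12.9920 12.6993 -0.8165 -1.1972
step 2	θ: -0.2987 -0.7696 0.5935 0.6293	w: 0.0174 0.0269 0.0089 0.0133	p_ee: 0.2795 -0.5783 0.9608	tau: 13.1190 12.7981 -0.8227 -1.2005
step 3	θ: -0.2986 -0.7694 0.5934 0.6294	w: 0.0165 0.0193 0.0062 0.0077	p_ee: 0.2793 -0.5781 0.9610	tau: 13.2354 12.8874 -0.8286 -1.2041
step 4	θ: -0.2984 -0.7692 0.5933 0.6294	w: 0.0150 0.0137 0.0053 0.0044	p_ee: 0.2792 -0.5780 0.9611	tau: 13.3419 12.9679 -0.8339 -1.2077
step 5	θ: -0.2982 -0.7692 0.5932 0.6294	w: 0.0130 0.0098 0.0051 0.0026	p_ee: 0.2791 -0.5779 0.9612	tau: 13.4390 13.0402 -0.8385 -1.2113
step 6	θ: -0.2981 -0.7691 0.5930 0.6294	w: 0.0109 0.0070 0.0054 0.0017	p_ee: 0.2790 -0.5778 0.9613	tau: 13.5275 13.1050 -0.8426 -1.2147
step 7	θ: -0.2980 -0.7691 0.5929 0.6294	w: 0.0087 0.0050 0.0061 0.0014	p_ee: 0.2790 -0.5778 0.9613	tau: 13.6079 13.1632 -0.8462 -1.2178
step 8	θ: -0.2979 -0.7691 0.5928 0.6294	w: 0.0065 0.0037 0.0073 0.0014	p_ee: 0.2789 -0.5778 0.9614	tau: 13.6807 13.2154 -0.8495 -1.2207
step 9	θ: -0.2978 -0.7691 0.5927 0.6294	w: 0.0044 0.0028 0.0089 0.0016	p_ee: 0.2789 -0.5777 0.9614	tau: 13.7467 13.2624 -0.8525 -1.2232
step 10	θ: -0.2978 -0.7691 0.5927 0.6293	w: 0.0026 0.0023 0.0111 0.0019	p_ee: 0.2789 -0.5777 0.9614	tau: 13.8061 13.3046 -0.8552 -1.2254
step 11	θ: -0.2978 -0.7691 0.5926 0.6293	w: 0.0009 0.0019 0.0134 0.0021	p_ee: 0.2788 -0.5777 0.9614	tau: 233.4996 111.8629 -15.4435 -8.4120
step 12	θ: -0.2731 -0.8033 0.4983 0.6109	w: 4.7955 -6.5746 -17.9819 -3.1941	p_ee: 0.2748 -0.5736 0.9637	tau: -19.2933 -1.3829 1.0613 -0.1642
step 13	θ: -0.2311 -0.8586 0.3594 0.5901	w: 3.6709 -4.6154 -10.0364 -1.2723	p_ee: 0.2670 -0.5670 0.9663	tau: -15.9615 0.4079 0.4781 -0.3256
step 14	θ: -0.1984 -0.8982 0.2857 0.5811	w: 2.9023 -3.3739 -5.0457 -0.6396	p_ee: 0.2606 -0.5624 0.9670	tau: -12.8890 1.9775 0.1204 -0.3541
step 15	θ: -0.1724 -0.9276 0.2502 0.5760	w: 2.3162 -2.5307 -2.2715 -0.4132	p_ee: 0.2557 -0.5591 0.9668	tau: -10.0681 3.3696 -0.1017 -0.3591
step 16	θ: -0.1516 -0.9497 0.2355 0.5725	w: 1.8391 -1.9151 -0.7996 -0.3002	p_ee: 0.2518 -0.5567 0.9663	tau: -7.4895 4.6106 -0.2458 -0.3698
step 17	θ: -0.1353 -0.9664 0.2316 0.5699	w: 1.4382 -1.4407 -0.0494 -0.2188	p_ee: 0.2487 -0.5549 0.9657	tau: -5.1394 5.7199 -0.3443 -0.3898
step 18	θ: -0.1226 -0.9789 0.2327 0.5680	w: 1.0987 -1.0726 0.1884 -0.1537	p_ee: 0.2464 -0.5535 0.9652	tau: -3.0023 6.7127 -0.4070 -0.4159
step 19	θ: -0.1131 -0.9882 0.2348 0.5668	w: 0.8078 -0.7729 0.2134 -0.0972	p_ee: 0.2447 -0.5524 0.9648	tau: -1.0622 7.6018 -0.4514 -0.4429
step 20	θ: -0.1062 -0.9946 0.2369 0.5661	w: 0.5560 -0.5166 0.2160 -0.0448	p_ee: 0.2434 -0.5516 0.9645	tau: 0.6960 8.3972 -0.4906 -0.4695
step 21	θ: -0.1018 -0.9987 0.2391 0.5658	w: 0.3388 -0.2973 0.2095 0.0003	p_ee: 0.2426 -0.5510 0.9643	tau: 2.2868 9.1077 -0.5254 -0.4940
step 22	θ: -0.0993 -1.0007 0.2411 0.5660	w: 0.1522 -0.1103 0.1990 0.0317	p_ee: 0.2422 -0.5506 0.9643	tau: 3.7242 9.7417 -0.5568 -0.5130
step 23	θ: -0.0986 -1.0010 0.2431 0.5664	w: -0.0060 0.0466 0.1847 0.0558	p_ee: 0.2420 -0.5505 0.9643	tau: 5.0208 10.3103 -0.5852 -0.5296
step 24	θ: -0.0993 -0.9999 0.2448 0.5671	w: -0.1346 0.1701 0.1587 0.0736	p_ee: 0.2421 -0.5505 0.9643	tau: 6.1849 10.8317 -0.6113 -0.5447
step 25	θ: -0.1012 -0.9977 0.2463 0.5679	w: -0.2431 0.2744 0.1439 0.0879	p_ee: 0.2425 -0.5506 0.9644	tau: 7.2323 11.2960 -0.6354 -0.5584
step 26	θ: -0.1041 -0.9945 0.2477 0.5688	w: -0.3340 0.3618 0.1354 0.0990	p_ee: 0.2430 -0.5509 0.9646	tau: 8.1735 11.7087 -0.6573 -0.5710
step 27	θ: -0.1078 -0.9905 0.2490 0.5699	w: -0.4091 0.4339 0.1304 0.1072	p_ee: 0.2437 -0.5512 0.9648	tau: 9.0180 12.0749 -0.6771 -0.5826
step 28	θ: -0.1122 -0.9859 0.2503 0.5710	w: -0.4704 0.4924 0.1275 0.1128	p_ee: 0.2445 -0.5517 0.9650	tau: 9.7744 12.3993 -0.6951 -0.5933
step 29	θ: -0.1171 -0.9808 0.2515 0.5721	w: -0.5193 0.5390 0.1258 0.1163	p_ee: 0.2454 -0.5522 0.9652	tau: 10.4507 12.6861 -0.7112 -0.6033
step 30	θ: -0.1225 -0.9752 0.2528 0.5733	w: -0.5575 0.5749 0.1248 0.1179	p_ee: 0.2464 -0.5527 0.9654	tau: 11.0542 12.9391 -0.7257 -0.6126
step 31	θ: -0.1282 -0.9693 0.2540 0.5745	w: -0.5861 0.6016 0.1241 0.1180	p_ee: 0.2474 -0.5533 0.9656	tau: 11.5915 13.1617 -0.7387 -0.6215
step 32	θ: -0.1342 -0.9632 0.2552 0.5756	w: -0.6064 0.6202 0.1236 0.1170	p_ee: 0.2485 -0.5540 0.9659	tau: 12.0689 13.3569 -0.7502 -0.6298
step 33	θ: -0.1403 -0.9570 0.2565 0.5768	w: -0.6195 0.6316 0.1231 0.1151	p_ee: 0.2497 -0.5546 0.9661	tau: 12.4918 13.5275 -0.7605 -0.6378
step 34	θ: -0.1465 -0.9506 0.2577 0.5779	w: -0.6263 0.6370 0.1227 0.1125	p_ee: 0.2508 -0.5553 0.9663	tau: 12.8654 13.6759 -0.7697 -0.6454
step 35	θ: -0.1528 -0.9442 0.2589 0.5790	w: -0.6277 0.6370 0.1223 0.1094	p_ee: 0.2520 -0.5560 0.9665	tau: 13.1944 13.8044 -0.7778 -0.6527
step 36	θ: -0.1591 -0.9379 0.2601 0.5801	w: -0.6245 0.6326 0.1218 0.1061	p_ee: 0.2532 -0.5567 0.9667	tau: 13.4829 13.9150 -0.7850 -0.6597
step 37	θ: -0.1653 -0.9316 0.2613 0.5811	w: -0.6174 0.6243 0.1213 0.1025	p_ee: 0.2543 -0.5574 0.9669	tau: 13.7349 14.0096 -0.7913 -0.6664
step 38	θ: -0.1714 -0.9254 0.2625 0.5822	w: -0.6070 0.6129 0.1207 0.0989	p_ee: 0.2555 -0.5581 0.9671	tau: 13.9539 14.0896 -0.7968 -0.6729
step 39	θ: -0.1774 -0.9194 0.2637 0.5831	w: -0.5939 0.5988 0.1201 0.0952	p_ee: 0.2566 -0.5587 0.9672	tau: 14.1432 14.1567 -0.8016 -0.6791
step 40	θ: -0.1833 -0.9135 0.2649 0.5841	w: -0.5785 0.5826 0.1194 0.0916	p_ee: 0.2578 -0.5594 0.9674


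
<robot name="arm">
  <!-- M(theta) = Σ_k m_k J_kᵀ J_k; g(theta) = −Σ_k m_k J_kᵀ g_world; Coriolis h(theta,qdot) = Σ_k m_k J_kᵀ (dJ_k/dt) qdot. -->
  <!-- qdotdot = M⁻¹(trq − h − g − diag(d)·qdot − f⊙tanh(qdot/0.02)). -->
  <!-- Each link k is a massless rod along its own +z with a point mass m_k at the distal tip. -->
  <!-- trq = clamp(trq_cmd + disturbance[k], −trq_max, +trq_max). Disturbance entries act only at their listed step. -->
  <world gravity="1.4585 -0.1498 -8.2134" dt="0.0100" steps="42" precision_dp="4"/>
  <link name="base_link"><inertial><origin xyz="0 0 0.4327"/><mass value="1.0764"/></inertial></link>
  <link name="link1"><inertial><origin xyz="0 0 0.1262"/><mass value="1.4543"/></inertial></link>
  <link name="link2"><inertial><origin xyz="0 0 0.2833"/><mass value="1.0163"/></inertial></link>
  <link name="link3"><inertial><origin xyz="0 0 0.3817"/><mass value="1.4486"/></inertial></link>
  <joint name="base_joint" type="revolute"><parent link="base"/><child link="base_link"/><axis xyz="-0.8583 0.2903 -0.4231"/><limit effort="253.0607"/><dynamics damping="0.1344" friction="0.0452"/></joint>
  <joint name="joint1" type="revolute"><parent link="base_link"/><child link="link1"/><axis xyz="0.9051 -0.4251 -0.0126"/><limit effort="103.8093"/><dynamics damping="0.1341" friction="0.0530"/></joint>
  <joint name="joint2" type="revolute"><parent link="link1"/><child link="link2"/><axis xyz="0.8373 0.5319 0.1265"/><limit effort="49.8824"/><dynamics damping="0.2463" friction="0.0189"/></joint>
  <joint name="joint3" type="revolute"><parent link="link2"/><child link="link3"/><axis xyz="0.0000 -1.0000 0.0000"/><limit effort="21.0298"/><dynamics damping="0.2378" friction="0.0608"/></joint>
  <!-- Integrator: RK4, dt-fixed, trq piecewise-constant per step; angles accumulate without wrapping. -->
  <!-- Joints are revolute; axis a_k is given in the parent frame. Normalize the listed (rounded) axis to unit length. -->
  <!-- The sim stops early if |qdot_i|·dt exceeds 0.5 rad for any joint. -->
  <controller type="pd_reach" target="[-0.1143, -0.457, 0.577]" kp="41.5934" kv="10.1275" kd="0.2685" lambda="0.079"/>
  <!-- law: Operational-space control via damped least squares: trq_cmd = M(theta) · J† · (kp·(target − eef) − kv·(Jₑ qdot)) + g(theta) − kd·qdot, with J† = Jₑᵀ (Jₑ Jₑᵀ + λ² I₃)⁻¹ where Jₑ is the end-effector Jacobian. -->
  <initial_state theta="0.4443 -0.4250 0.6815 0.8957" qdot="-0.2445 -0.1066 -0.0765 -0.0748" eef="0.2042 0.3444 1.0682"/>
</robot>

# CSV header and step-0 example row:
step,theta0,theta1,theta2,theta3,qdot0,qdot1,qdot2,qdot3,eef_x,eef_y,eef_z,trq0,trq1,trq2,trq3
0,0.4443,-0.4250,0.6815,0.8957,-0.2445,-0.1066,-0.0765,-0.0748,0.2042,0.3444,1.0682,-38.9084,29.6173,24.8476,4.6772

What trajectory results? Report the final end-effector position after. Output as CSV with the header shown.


step,theta0,theta1,theta2,theta3,qdot0,qdot1,qdot2,qdot3,eef_x,eef_y,eef_z,trq0,trq1,trq2,trq3
1,0.4430,-0.4263,0.6863,0.9011,-0.0177,-0.1389,1.0299,1.1356,0.2030,0.3419,1.0682,-35.5406,27.0256,22.1332,3.9150
2,0.4439,-0.4274,0.7013,0.9173,0.2056,-0.0834,1.9572,2.0854,0.2008,0.3365,1.0669,-32.4793,24.6798,19.6692,3.2589
3,0.4471,-0.4276,0.7247,0.9417,0.4283,0.0595,2.7296,2.7884,0.1976,0.3287,1.0646,-29.7332,22.5538,17.4235,2.6893
4,0.4525,-0.4260,0.7553,0.9721,0.6478,0.2774,3.3687,3.2674,0.1937,0.3187,1.0613,-27.2990,20.6208,15.3682,2.1880
5,0.4600,-0.4218,0.7916,1.0062,0.8649,0.5661,3.8882,3.5408,0.1892,0.3068,1.0572,-25.1127,18.8265,13.4753,1.7417
6,0.4697,-0.4144,0.8325,1.0422,1.0758,0.9093,4.3017,3.6345,0.1841,0.2933,1.0522,-23.1263,17.1336,11.7197,1.3406
7,0.4815,-0.4035,0.8771,1.0783,1.2759,1.2903,4.6188,3.5737,0.1786,0.2783,1.0465,-21.2914,15.5094,10.0775,0.9808
8,0.4952,-0.3886,0.9245,1.1131,1.4606,1.6927,4.8460,3.3824,0.1727,0.2620,1.0401,-19.5686,13.9284,8.5263,0.6630
9,0.5106,-0.3696,0.9737,1.1455,1.6258,2.1009,4.9873,3.0845,0.1665,0.2446,1.0330,-17.9337,12.3741,7.0463,0.3908
10,0.5276,-0.3466,1.0238,1.1744,1.7679,2.5010,5.0457,2.7032,0.1599,0.2262,1.0253,-16.3810,10.8391,5.6201,0.1694
11,0.5458,-0.3197,1.0742,1.1993,1.8840,2.8807,5.0243,2.2622,0.1531,0.2070,1.0169,-14.9216,9.3242,4.2338,0.0041
12,0.5651,-0.2891,1.1240,1.2195,1.9721,3.2303,4.9276,1.7844,0.1461,0.1871,1.0079,-13.5790,7.8360,2.8769,-0.1015
13,0.5851,-0.2553,1.1725,1.2349,2.0311,3.5424,4.7623,1.2922,0.1389,0.1666,0.9982,-12.3820,6.3843,1.5426,-0.1462
14,0.6056,-0.2185,1.2190,1.2454,2.0608,3.8124,4.5371,0.8063,0.1316,0.1456,0.9879,-11.3560,4.9796,0.2280,-0.1315
15,0.6262,-0.1793,1.2630,1.2511,2.0619,4.0383,4.2627,0.3450,0.1241,0.1242,0.9769,-10.5163,3.6305,-1.0667,-0.0618
16,0.6467,-0.1380,1.3041,1.2524,2.0348,4.2179,3.9526,-0.0744,0.1166,0.1026,0.9652,-9.8699,2.3448,-2.3379,0.0532
17,0.6668,-0.0952,1.3420,1.2498,1.9785,4.3455,3.6256,-0.4310,0.1091,0.0810,0.9528,-9.4250,1.1313,-3.5786,0.1942
18,0.6861,-0.0513,1.3766,1.2440,1.8986,4.4330,3.2861,-0.7306,0.1017,0.0594,0.9398,-9.1186,-0.0200,-4.7838,0.3659
19,0.7046,-0.0067,1.4077,1.2355,1.7974,4.4828,2.9453,-0.9693,0.0944,0.0380,0.9262,-8.9173,-1.1098,-5.9449,0.5578
20,0.7220,0.0381,1.4355,1.2249,1.6774,4.4974,2.6126,-1.1466,0.0873,0.0168,0.9120,-8.7846,-2.1391,-7.0529,0.7596
21,0.7380,0.0830,1.4600,1.2128,1.5412,4.4791,2.2955,-1.2650,0.0803,-0.0039,0.8974,-8.6851,-3.1093,-8.0992,0.9624
22,0.7527,0.1275,1.4815,1.1998,1.3915,4.4307,1.9992,-1.3294,0.0736,-0.0241,0.8824,-8.5878,-4.0216,-9.0758,1.1581
23,0.7658,0.1714,1.5001,1.1864,1.2310,4.3549,1.7267,-1.3462,0.0671,-0.0438,0.8671,-8.4671,-4.8770,-9.9756,1.3408
24,0.7772,0.2144,1.5161,1.1731,1.0625,4.2547,1.4793,-1.3229,0.0610,-0.0628,0.8517,-8.3040,-5.6763,-10.7933,1.5058
25,0.7870,0.2564,1.5298,1.1601,0.8888,4.1333,1.2565,-1.2676,0.0550,-0.0812,0.8362,-8.0858,-6.4199,-11.5248,1.6505
26,0.7950,0.2970,1.5413,1.1478,0.7127,3.9941,1.0569,-1.1880,0.0494,-0.0989,0.8208,-7.8058,-7.1087,-12.1678,1.7732
27,0.8012,0.3361,1.5510,1.1365,0.5365,3.8406,0.8782,-1.0914,0.0440,-0.1158,0.8055,-7.4621,-7.7432,-12.7215,1.8738
28,0.8057,0.3737,1.5590,1.1261,0.3626,3.6760,0.7180,-0.9842,0.0388,-0.1321,0.7904,-7.0570,-8.3241,-13.1866,1.9529
29,0.8085,0.4096,1.5654,1.1168,0.1931,3.5035,0.5739,-0.8718,0.0339,-0.1477,0.7756,-6.5954,-8.8523,-13.5654,2.0116
30,0.8096,0.4437,1.5705,1.1087,0.0295,3.3256,0.4436,-0.7585,0.0292,-0.1626,0.7612,-6.0846,-9.3288,-13.8610,2.0516
31,0.8091,0.4761,1.5744,1.1016,-0.1244,3.1494,0.3221,-0.6507,0.0246,-0.1768,0.7473,-5.5320,-9.7577,-14.0783,2.0755
32,0.8071,0.5066,1.5770,1.0957,-0.2696,2.9719,0.2111,-0.5477,0.0203,-0.1904,0.7338,-4.9492,-10.1374,-14.2223,2.0843
33,0.8037,0.5355,1.5786,1.0907,-0.4058,2.7939,0.1101,-0.4503,0.0161,-0.2034,0.7209,-4.3448,-10.4693,-14.2986,2.0796
34,0.7990,0.5625,1.5793,1.0866,-0.5324,2.6166,0.0181,-0.3596,0.0120,-0.2158,0.7085,-3.7270,-10.7556,-14.3135,2.0634
35,0.7931,0.5878,1.5791,1.0835,-0.6500,2.4372,-0.0614,-0.2731,0.0081,-0.2276,0.6966,-3.1112,-10.9962,-14.2762,2.0370
36,0.7861,0.6112,1.5781,1.0811,-0.7574,2.2606,-0.1331,-0.1940,0.0043,-0.2390,0.6853,-2.4961,-11.1965,-14.1910,2.0032
37,0.7780,0.6330,1.5764,1.0796,-0.8542,2.0888,-0.1984,-0.1229,0.0006,-0.2498,0.6747,-1.8854,-11.3597,-14.0635,1.9637
38,0.7690,0.6530,1.5742,1.0787,-0.9405,1.9224,-0.2577,-0.0595,-0.0030,-0.2601,0.6646,-1.2851,-11.4887,-13.8998,1.9198
39,0.7592,0.6714,1.5713,1.0784,-1.0159,1.7632,-0.3124,-0.0047,-0.0066,-0.2700,0.6551,-0.6967,-11.5870,-13.7061,1.8743
40,0.7488,0.6883,1.5679,1.0785,-1.0781,1.6189,-0.3698,0.0329,-0.0100,-0.2795,0.6462,-0.1075,-11.6621,-13.4884,1.8372
41,0.7377,0.7038,1.5640,1.0790,-1.1302,1.4814,-0.4223,0.0636,-0.0134,-0.2886,0.6378,0.4601,-11.7115,-13.2521,1.7999
42,0.7262,0.7180,1.5595,1.0798,-1.1736,1.3485,-0.4674,0.0911,-0.0167,-0.2973,0.6301,,,,
# final eef position (m): -0.0167 -0.2973 0.6301


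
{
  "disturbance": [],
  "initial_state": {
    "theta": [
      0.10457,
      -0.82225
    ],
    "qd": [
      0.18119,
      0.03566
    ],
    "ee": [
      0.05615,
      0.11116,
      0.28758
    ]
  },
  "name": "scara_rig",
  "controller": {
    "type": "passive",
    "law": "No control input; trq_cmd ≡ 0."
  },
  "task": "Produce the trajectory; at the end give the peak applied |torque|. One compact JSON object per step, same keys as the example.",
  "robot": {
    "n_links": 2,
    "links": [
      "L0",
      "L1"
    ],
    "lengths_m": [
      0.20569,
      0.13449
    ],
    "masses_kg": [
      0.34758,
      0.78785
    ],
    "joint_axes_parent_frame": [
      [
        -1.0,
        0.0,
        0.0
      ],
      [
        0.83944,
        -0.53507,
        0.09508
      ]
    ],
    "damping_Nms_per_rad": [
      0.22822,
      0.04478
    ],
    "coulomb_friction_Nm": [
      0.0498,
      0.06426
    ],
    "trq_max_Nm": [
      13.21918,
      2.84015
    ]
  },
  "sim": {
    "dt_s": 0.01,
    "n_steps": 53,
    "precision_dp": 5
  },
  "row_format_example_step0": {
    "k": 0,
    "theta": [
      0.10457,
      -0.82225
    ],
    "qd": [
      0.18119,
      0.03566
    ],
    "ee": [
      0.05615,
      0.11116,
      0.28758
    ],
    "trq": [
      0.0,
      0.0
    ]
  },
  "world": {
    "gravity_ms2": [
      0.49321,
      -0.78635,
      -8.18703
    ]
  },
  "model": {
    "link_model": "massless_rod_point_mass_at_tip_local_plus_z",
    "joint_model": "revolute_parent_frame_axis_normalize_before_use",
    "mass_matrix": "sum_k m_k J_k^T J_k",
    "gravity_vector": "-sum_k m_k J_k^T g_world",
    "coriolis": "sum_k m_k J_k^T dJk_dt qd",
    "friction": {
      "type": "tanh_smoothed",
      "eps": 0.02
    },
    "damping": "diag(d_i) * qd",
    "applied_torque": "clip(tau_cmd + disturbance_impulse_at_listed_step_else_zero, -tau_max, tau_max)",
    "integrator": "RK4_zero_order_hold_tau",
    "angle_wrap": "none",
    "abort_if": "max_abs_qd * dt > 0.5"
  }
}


{"k":1,"theta":[0.10584,-0.825],"qd":[0.08235,-0.55299],"ee":[0.05631,0.11169,0.28715],"trq":[0.0,0.0]}
{"k":2,"theta":[0.10626,-0.83318],"qd":[0.00505,-1.07673],"ee":[0.05677,0.1123,0.28624],"trq":[0.0,0.0]}
{"k":3,"theta":[0.10604,-0.84633],"qd":[-0.04519,-1.5445],"ee":[0.05751,0.11302,0.28487],"trq":[0.0,0.0]}
{"k":4,"theta":[0.1054,-0.86397],"qd":[-0.0804,-1.97896],"ee":[0.05848,0.11386,0.28305],"trq":[0.0,0.0]}
{"k":5,"theta":[0.10447,-0.88583],"qd":[-0.10381,-2.38795],"ee":[0.05967,0.11482,0.28078],"trq":[0.0,0.0]}
{"k":6,"theta":[0.10337,-0.91165],"qd":[-0.11547,-2.77395],"ee":[0.06105,0.1159,0.27805],"trq":[0.0,0.0]}
{"k":7,"theta":[0.1022,-0.94124],"qd":[-0.11519,-3.13911],"ee":[0.06258,0.11709,0.27486],"trq":[0.0,0.0]}
{"k":8,"theta":[0.1011,-0.97437],"qd":[-0.10263,-3.48526],"ee":[0.06424,0.11838,0.2712],"trq":[0.0,0.0]}
{"k":9,"theta":[0.10019,-1.01088],"qd":[-0.07727,-3.81389],"ee":[0.06601,0.11976,0.26705],"trq":[0.0,0.0]}
{"k":10,"theta":[0.0996,-1.0506],"qd":[-0.03849,-4.1263],"ee":[0.06784,0.12121,0.2624],"trq":[0.0,0.0]}
{"k":11,"theta":[0.09946,-1.09337],"qd":[0.01021,-4.42926],"ee":[0.06972,0.12272,0.25723],"trq":[0.0,0.0]}
{"k":12,"theta":[0.09981,-1.13919],"qd":[0.06259,-4.73212],"ee":[0.07161,0.12425,0.25153],"trq":[0.0,0.0]}
{"k":13,"theta":[0.10077,-1.18796],"qd":[0.13159,-5.01934],"ee":[0.07348,0.12575,0.24528],"trq":[0.0,0.0]}
{"k":14,"theta":[0.10251,-1.23952],"qd":[0.21975,-5.28992],"ee":[0.07529,0.12721,0.23849],"trq":[0.0,0.0]}
{"k":15,"theta":[0.10523,-1.2937],"qd":[0.32865,-5.54416],"ee":[0.07701,0.12861,0.23113],"trq":[0.0,0.0]}
{"k":16,"theta":[0.10916,-1.35035],"qd":[0.46003,-5.78215],"ee":[0.07861,0.12991,0.22322],"trq":[0.0,0.0]}
{"k":17,"theta":[0.11452,-1.40929],"qd":[0.6158,-6.00375],"ee":[0.08003,0.13108,0.21476],"trq":[0.0,0.0]}
{"k":18,"theta":[0.12156,-1.47037],"qd":[0.79799,-6.20857],"ee":[0.08126,0.1321,0.20577],"trq":[0.0,0.0]}
{"k":19,"theta":[0.13057,-1.53341],"qd":[1.00862,-6.39601],"ee":[0.08224,0.13291,0.19625],"trq":[0.0,0.0]}
{"k":20,"theta":[0.14184,-1.59823],"qd":[1.24965,-6.5652],"ee":[0.08296,0.13349,0.18625],"trq":[0.0,0.0]}
{"k":21,"theta":[0.15567,-1.66465],"qd":[1.52277,-6.71498],"ee":[0.08339,0.13379,0.1758],"trq":[0.0,0.0]}
{"k":22,"theta":[0.1724,-1.73246],"qd":[1.82916,-6.84383],"ee":[0.08349,0.13376,0.16495],"trq":[0.0,0.0]}
{"k":23,"theta":[0.19237,-1.80145],"qd":[2.1692,-6.94984],"ee":[0.08324,0.13336,0.15378],"trq":[0.0,0.0]}
{"k":24,"theta":[0.2159,-1.87137],"qd":[2.54205,-7.03065],"ee":[0.08265,0.13254,0.14236],"trq":[0.0,0.0]}
{"k":25,"theta":[0.24331,-1.94197],"qd":[2.94517,-7.08334],"ee":[0.08169,0.13126,0.1308],"trq":[0.0,0.0]}
{"k":26,"theta":[0.27488,-2.01293],"qd":[3.37375,-7.10443],"ee":[0.08037,0.12949,0.11921],"trq":[0.0,0.0]}
{"k":27,"theta":[0.31084,-2.08393],"qd":[3.82019,-7.08981],"ee":[0.0787,0.1272,0.10774],"trq":[0.0,0.0]}
{"k":28,"theta":[0.35131,-2.15459],"qd":[4.27366,-7.03474],"ee":[0.07669,0.1244,0.09653],"trq":[0.0,0.0]}
{"k":29,"theta":[0.39629,-2.22448],"qd":[4.7199,-6.93402],"ee":[0.07439,0.12111,0.08576],"trq":[0.0,0.0]}
{"k":30,"theta":[0.44563,-2.2931],"qd":[5.14163,-6.7822],"ee":[0.07182,0.11738,0.07558],"trq":[0.0,0.0]}
{"k":31,"theta":[0.49898,-2.35993],"qd":[5.5196,-6.57402],"ee":[0.06905,0.11331,0.06616],"trq":[0.0,0.0]}
{"k":32,"theta":[0.55581,-2.42438],"qd":[5.83444,-6.30505],"ee":[0.06612,0.10902,0.05762],"trq":[0.0,0.0]}
{"k":33,"theta":[0.6154,-2.48582],"qd":[6.0693,-5.97254],"ee":[0.06312,0.10466,0.05004],"trq":[0.0,0.0]}
{"k":34,"theta":[0.67689,-2.54362],"qd":[6.21259,-5.57624],"ee":[0.06012,0.10041,0.04344],"trq":[0.0,0.0]}
{"k":35,"theta":[0.73933,-2.59714],"qd":[6.26033,-5.11911],"ee":[0.05719,0.09642,0.0378],"trq":[0.0,0.0]}
{"k":36,"theta":[0.80179,-2.64582],"qd":[6.21709,-4.60752],"ee":[0.05441,0.09285,0.03301],"trq":[0.0,0.0]}
{"k":37,"theta":[0.86341,-2.68914],"qd":[6.09523,-4.05078],"ee":[0.05185,0.08979,0.02893],"trq":[0.0,0.0]}
{"k":38,"theta":[0.92349,-2.72672],"qd":[5.91257,-3.46017],"ee":[0.04956,0.0873,0.02537],"trq":[0.0,0.0]}
{"k":39,"theta":[0.98153,-2.75827],"qd":[5.68923,-2.84757],"ee":[0.0476,0.08539,0.02216],"trq":[0.0,0.0]}
{"k":40,"theta":[1.03721,-2.78364],"qd":[5.44463,-2.22419],"ee":[0.046,0.08405,0.0191],"trq":[0.0,0.0]}
{"k":41,"theta":[1.09041,-2.80275],"qd":[5.19532,-1.59963],"ee":[0.04478,0.08322,0.01604],"trq":[0.0,0.0]}
{"k":42,"theta":[1.14114,-2.81565],"qd":[4.95395,-0.98144],"ee":[0.04395,0.08283,0.01284],"trq":[0.0,0.0]}
{"k":43,"theta":[1.18954,-2.82242],"qd":[4.72918,-0.3751],"ee":[0.04351,0.08281,0.0094],"trq":[0.0,0.0]}
{"k":44,"theta":[1.2358,-2.82321],"qd":[4.53156,0.19819],"ee":[0.04346,0.0831,0.00563],"trq":[0.0,0.0]}
{"k":45,"theta":[1.28035,-2.81885],"qd":[4.38254,0.6702],"ee":[0.04374,0.08358,0.00152],"trq":[0.0,0.0]}
{"k":46,"theta":[1.32352,-2.80984],"qd":[4.2539,1.12975],"ee":[0.04432,0.08418,-0.00294],"trq":[0.0,0.0]}
{"k":47,"theta":[1.36549,-2.7963],"qd":[4.14459,1.57672],"ee":[0.04519,0.08487,-0.00779],"trq":[0.0,0.0]}
{"k":48,"theta":[1.40647,-2.77835],"qd":[4.05313,2.01137],"ee":[0.04634,0.08562,-0.01304],"trq":[0.0,0.0]}
{"k":49,"theta":[1.44661,-2.75611],"qd":[3.97787,2.43423],"ee":[0.04774,0.08639,-0.01871],"trq":[0.0,0.0]}
{"k":50,"theta":[1.48607,-2.7297],"qd":[3.91715,2.846],"ee":[0.04938,0.08719,-0.0248],"trq":[0.0,0.0]}
{"k":51,"theta":[1.525,-2.69923],"qd":[3.86945,3.24745],"ee":[0.05124,0.08799,-0.03131],"trq":[0.0,0.0]}
{"k":52,"theta":[1.5635,-2.66479],"qd":[3.83344,3.63943],"ee":[0.0533,0.08878,-0.03825],"trq":[0.0,0.0]}
{"k":53,"theta":[1.6017,-2.62647],"qd":[3.80797,4.02279],"ee":[0.05553,0.08956,-0.04561]}
{"summary": "max |trq| (N\u00b7m): 0.00000"}
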